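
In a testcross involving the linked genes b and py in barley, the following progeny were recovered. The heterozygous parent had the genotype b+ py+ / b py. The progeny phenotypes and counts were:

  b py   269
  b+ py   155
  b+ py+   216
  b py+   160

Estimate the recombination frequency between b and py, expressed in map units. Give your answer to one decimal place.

39.4 map units

The recombinant classes are b+ py and b py+: 155 + 160 = 315.
Recombination frequency = 315/800 = 0.3937 ≈ 39.4%, i.e. 39.4 map units.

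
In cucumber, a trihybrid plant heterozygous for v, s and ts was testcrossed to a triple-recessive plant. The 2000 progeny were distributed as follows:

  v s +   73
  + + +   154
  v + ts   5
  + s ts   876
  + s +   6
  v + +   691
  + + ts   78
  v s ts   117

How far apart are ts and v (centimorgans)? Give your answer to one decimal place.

The two most frequent reciprocal classes, v + + and + s ts, are the parental types, so the F1 was v + + / + s ts.
The two rarest classes, v + ts and + s +, are the double crossovers. Comparing them with the parentals, only the ts allele has switched, so ts is the middle locus and the order is s – ts – v.
Crossovers in the ts–v interval produce the single-crossover classes + + + and v s ts (154 + 117 = 271) plus the double crossovers (11).
RF(ts–v) = (271 + 11) / 2000 = 282/2000 = 0.1410 → 14.1 centimorgans.

14.1 centimorgans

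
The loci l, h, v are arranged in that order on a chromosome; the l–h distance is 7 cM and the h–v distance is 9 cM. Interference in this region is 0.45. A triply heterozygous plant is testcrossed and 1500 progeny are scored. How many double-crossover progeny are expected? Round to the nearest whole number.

5

Map distances give recombination frequencies of 0.070 and 0.090 for the two intervals.
With interference 0.45 (so coincidence = 0.55), expected double-crossover frequency = 0.070 × 0.090 × 0.55 = 0.00347.
Expected number = 0.00347 × 1500 = 5.20 ≈ 5.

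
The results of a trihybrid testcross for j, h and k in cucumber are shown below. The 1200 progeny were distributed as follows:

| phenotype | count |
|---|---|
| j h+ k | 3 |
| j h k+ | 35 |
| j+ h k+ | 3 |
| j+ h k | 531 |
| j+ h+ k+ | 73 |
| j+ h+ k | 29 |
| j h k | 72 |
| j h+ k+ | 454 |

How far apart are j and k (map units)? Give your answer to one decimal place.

The two most frequent reciprocal classes, j+ h k and j h+ k+, are the parental types, so the F1 was j+ h k / j h+ k+.
The two rarest classes, j+ h k+ and j h+ k, are the double crossovers. Comparing them with the parentals, only the k allele has switched, so k is the middle locus and the order is h – k – j.
Crossovers in the k–j interval produce the single-crossover classes j h k and j+ h+ k+ (72 + 73 = 145) plus the double crossovers (6).
RF(k–j) = (145 + 6) / 1200 = 151/1200 = 0.1258 → 12.6 map units.

12.6 map units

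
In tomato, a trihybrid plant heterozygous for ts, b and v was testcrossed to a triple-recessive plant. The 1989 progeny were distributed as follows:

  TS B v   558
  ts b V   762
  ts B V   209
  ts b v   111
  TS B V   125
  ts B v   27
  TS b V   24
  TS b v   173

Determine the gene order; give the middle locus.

ts

The two most frequent reciprocal classes, TS B v and ts b V, are the parental types, so the F1 was TS B v / ts b V.
The two rarest classes, ts B v and TS b V, are the double crossovers. Comparing them with the parentals, only the ts allele has switched, so ts is the middle locus and the order is b – ts – v.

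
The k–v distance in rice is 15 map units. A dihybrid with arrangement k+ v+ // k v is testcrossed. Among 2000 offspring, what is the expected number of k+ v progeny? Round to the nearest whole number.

A map distance of 15 map units corresponds to a recombination frequency of 0.150.
The F1 is k+ v+ / k v, so k+ v is a recombinant gamete class with expected frequency r/2 = 0.150/2 = 0.0750.
Expected number = 0.0750 × 2000 = 150.00 ≈ 150.

150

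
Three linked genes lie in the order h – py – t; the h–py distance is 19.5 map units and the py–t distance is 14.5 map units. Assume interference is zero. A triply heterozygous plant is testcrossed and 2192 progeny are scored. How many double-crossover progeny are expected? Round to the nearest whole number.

62

Map distances give recombination frequencies of 0.195 and 0.145 for the two intervals.
With no interference, expected double-crossover frequency = 0.195 × 0.145 = 0.02827.
Expected number = 0.02827 × 2192 = 61.98 ≈ 62.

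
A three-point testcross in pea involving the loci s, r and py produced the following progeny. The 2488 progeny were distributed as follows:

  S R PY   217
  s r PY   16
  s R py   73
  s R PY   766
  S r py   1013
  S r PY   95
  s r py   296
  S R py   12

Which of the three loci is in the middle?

r

The two most frequent reciprocal classes, S r py and s R PY, are the parental types, so the F1 was S r py / s R PY.
The two rarest classes, S R py and s r PY, are the double crossovers. Comparing them with the parentals, only the r allele has switched, so r is the middle locus and the order is py – r – s.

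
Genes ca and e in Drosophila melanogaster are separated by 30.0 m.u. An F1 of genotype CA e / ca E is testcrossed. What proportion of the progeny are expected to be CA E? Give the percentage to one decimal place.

A map distance of 30.0 m.u. corresponds to a recombination frequency of 0.300.
The F1 is CA e / ca E, so CA E is a recombinant gamete class with expected frequency r/2 = 0.300/2 = 0.1500.
That is 0.1500 = 15.0% of the progeny.

15.0%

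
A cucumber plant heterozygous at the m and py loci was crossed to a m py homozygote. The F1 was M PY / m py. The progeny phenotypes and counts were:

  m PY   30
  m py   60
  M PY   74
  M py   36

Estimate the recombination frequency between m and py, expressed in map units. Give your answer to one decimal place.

33.0 map units

The recombinant classes are M py and m PY: 36 + 30 = 66.
Recombination frequency = 66/200 = 0.3300 ≈ 33.0%, i.e. 33.0 map units.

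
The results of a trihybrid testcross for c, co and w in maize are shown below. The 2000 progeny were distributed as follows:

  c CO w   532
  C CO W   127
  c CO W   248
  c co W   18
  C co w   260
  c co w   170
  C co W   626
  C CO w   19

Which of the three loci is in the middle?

c

The two most frequent reciprocal classes, c CO w and C co W, are the parental types, so the F1 was c CO w / C co W.
The two rarest classes, C CO w and c co W, are the double crossovers. Comparing them with the parentals, only the c allele has switched, so c is the middle locus and the order is co – c – w.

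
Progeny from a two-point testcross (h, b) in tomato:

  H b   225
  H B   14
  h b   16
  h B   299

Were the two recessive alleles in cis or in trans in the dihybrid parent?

trans

The two most frequent classes are H b (225) and h B (299); these are the parental (non-recombinant) types.
So the F1 carried H b on one chromosome and h B on the other — the recessive alleles are on opposite chromosomes (trans / repulsion).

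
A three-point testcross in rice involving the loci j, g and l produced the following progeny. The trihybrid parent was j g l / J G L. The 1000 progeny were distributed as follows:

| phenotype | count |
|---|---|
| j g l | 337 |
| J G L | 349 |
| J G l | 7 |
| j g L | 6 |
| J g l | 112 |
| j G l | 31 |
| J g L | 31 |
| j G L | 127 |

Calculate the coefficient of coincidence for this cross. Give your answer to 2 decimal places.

0.69

The two rarest classes, j g L and J G l, are the double crossovers. Comparing them with the parentals, only the l allele has switched, so l is the middle locus and the order is j – l – g.
j–l: (239 + 13)/1000 = 0.2520; l–g: (62 + 13)/1000 = 0.0750.
Expected DCO frequency = 0.2520 × 0.0750 ≈ 0.01890; observed = 13/1000 ≈ 0.01300.
Coefficient of coincidence = 0.01300/0.01890 ≈ 0.69.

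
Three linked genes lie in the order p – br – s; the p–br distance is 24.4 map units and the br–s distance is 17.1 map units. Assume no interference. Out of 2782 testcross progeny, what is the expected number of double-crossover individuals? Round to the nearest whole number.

116

Map distances give recombination frequencies of 0.244 and 0.171 for the two intervals.
With no interference, expected double-crossover frequency = 0.244 × 0.171 = 0.04172.
Expected number = 0.04172 × 2782 = 116.08 ≈ 116.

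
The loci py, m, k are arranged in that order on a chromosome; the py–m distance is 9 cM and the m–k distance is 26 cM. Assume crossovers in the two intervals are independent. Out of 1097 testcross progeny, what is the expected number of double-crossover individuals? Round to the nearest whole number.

Map distances give recombination frequencies of 0.090 and 0.260 for the two intervals.
With no interference, expected double-crossover frequency = 0.090 × 0.260 = 0.02340.
Expected number = 0.02340 × 1097 = 25.67 ≈ 26.

26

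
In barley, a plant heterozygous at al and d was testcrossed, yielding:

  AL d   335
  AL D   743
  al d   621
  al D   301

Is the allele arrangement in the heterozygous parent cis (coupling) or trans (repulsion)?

The two most frequent classes are AL D (743) and al d (621); these are the parental (non-recombinant) types.
So the F1 carried AL D on one chromosome and al d on the other — the recessive alleles are on the same chromosome (cis / coupling).

cis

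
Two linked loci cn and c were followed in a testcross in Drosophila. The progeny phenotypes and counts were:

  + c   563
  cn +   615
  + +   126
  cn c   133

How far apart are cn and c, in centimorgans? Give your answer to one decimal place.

18.0 centimorgans

The two most frequent classes, + c (563) and cn + (615), are the parental types, so the F1 was + c / cn +.
The recombinant classes are + + and cn c: 126 + 133 = 259.
Recombination frequency = 259/1437 = 0.1802 ≈ 18.0%, i.e. 18.0 centimorgans.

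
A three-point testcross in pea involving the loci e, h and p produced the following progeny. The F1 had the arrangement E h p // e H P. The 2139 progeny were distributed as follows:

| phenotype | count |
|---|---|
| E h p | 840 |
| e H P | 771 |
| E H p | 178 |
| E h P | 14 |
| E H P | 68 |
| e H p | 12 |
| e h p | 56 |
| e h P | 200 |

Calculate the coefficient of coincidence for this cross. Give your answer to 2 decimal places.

The two rarest classes, E h P and e H p, are the double crossovers. Comparing them with the parentals, only the p allele has switched, so p is the middle locus and the order is h – p – e.
h–p: (378 + 26)/2139 = 0.1889; p–e: (124 + 26)/2139 = 0.0701.
Expected DCO frequency = 0.1889 × 0.0701 ≈ 0.01324; observed = 26/2139 ≈ 0.01216.
Coefficient of coincidence = 0.01216/0.01324 ≈ 0.92.

0.92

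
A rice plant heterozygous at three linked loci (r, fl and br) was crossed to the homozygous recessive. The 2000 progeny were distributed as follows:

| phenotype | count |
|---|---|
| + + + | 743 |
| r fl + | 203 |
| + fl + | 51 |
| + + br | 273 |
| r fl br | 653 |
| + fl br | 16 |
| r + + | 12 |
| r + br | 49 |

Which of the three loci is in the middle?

r

The two most frequent reciprocal classes, + + + and r fl br, are the parental types, so the F1 was + + + / r fl br.
The two rarest classes, r + + and + fl br, are the double crossovers. Comparing them with the parentals, only the r allele has switched, so r is the middle locus and the order is fl – r – br.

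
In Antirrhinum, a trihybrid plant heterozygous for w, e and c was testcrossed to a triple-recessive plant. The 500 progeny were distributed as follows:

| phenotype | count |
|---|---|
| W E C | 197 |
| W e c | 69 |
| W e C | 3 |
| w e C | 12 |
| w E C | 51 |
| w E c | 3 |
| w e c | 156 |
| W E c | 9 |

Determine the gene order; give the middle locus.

e

The two most frequent reciprocal classes, w e c and W E C, are the parental types, so the F1 was w e c / W E C.
The two rarest classes, w E c and W e C, are the double crossovers. Comparing them with the parentals, only the e allele has switched, so e is the middle locus and the order is w – e – c.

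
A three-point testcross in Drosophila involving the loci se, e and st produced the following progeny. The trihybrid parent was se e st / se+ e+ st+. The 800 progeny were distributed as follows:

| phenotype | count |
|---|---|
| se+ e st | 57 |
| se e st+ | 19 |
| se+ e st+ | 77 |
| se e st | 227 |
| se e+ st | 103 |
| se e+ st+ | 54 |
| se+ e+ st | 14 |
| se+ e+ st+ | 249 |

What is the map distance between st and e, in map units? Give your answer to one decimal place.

26.6 map units

The two rarest classes, se e st+ and se+ e+ st, are the double crossovers. Comparing them with the parentals, only the st allele has switched, so st is the middle locus and the order is se – st – e.
Crossovers in the st–e interval produce the single-crossover classes se e+ st and se+ e st+ (103 + 77 = 180) plus the double crossovers (33).
RF(st–e) = (180 + 33) / 800 = 213/800 = 0.2662 → 26.6 map units.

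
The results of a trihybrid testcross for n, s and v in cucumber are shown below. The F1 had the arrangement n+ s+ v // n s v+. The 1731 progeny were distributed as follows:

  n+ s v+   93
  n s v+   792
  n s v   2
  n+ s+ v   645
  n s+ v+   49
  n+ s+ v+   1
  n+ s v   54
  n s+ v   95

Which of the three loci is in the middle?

v

The two rarest classes, n+ s+ v+ and n s v, are the double crossovers. Comparing them with the parentals, only the v allele has switched, so v is the middle locus and the order is s – v – n.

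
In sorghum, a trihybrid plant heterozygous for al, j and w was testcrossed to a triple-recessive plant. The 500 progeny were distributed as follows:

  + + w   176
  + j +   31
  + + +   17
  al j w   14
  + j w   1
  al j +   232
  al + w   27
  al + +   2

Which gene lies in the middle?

The two most frequent reciprocal classes, + + w and al j +, are the parental types, so the F1 was + + w / al j +.
The two rarest classes, + j w and al + +, are the double crossovers. Comparing them with the parentals, only the j allele has switched, so j is the middle locus and the order is w – j – al.

j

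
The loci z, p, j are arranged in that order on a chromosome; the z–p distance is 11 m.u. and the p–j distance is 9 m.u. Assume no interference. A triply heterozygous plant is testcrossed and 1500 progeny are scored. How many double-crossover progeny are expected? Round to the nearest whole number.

15

Map distances give recombination frequencies of 0.110 and 0.090 for the two intervals.
With no interference, expected double-crossover frequency = 0.110 × 0.090 = 0.00990.
Expected number = 0.00990 × 1500 = 14.85 ≈ 15.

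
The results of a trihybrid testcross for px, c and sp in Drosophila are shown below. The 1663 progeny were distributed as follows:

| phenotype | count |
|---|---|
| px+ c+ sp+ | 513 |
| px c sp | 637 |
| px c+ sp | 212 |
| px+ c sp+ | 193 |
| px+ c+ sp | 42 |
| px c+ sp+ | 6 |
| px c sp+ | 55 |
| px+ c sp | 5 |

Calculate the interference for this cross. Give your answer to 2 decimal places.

The two most frequent reciprocal classes, px+ c+ sp+ and px c sp, are the parental types, so the F1 was px+ c+ sp+ / px c sp.
The two rarest classes, px c+ sp+ and px+ c sp, are the double crossovers. Comparing them with the parentals, only the px allele has switched, so px is the middle locus and the order is sp – px – c.
sp–px: (97 + 11)/1663 = 0.0649; px–c: (405 + 11)/1663 = 0.2502.
Expected DCO frequency = 0.0649 × 0.2502 ≈ 0.01624; observed = 11/1663 ≈ 0.00661.
Coefficient of coincidence = 0.00661/0.01624 ≈ 0.41; interference = 1 − 0.41 = 0.59.

0.59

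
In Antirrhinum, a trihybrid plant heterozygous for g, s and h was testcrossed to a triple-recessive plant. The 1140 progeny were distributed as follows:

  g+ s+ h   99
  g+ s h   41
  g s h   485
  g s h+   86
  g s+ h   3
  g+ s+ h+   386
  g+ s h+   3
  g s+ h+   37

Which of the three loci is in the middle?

The two most frequent reciprocal classes, g+ s+ h+ and g s h, are the parental types, so the F1 was g+ s+ h+ / g s h.
The two rarest classes, g+ s h+ and g s+ h, are the double crossovers. Comparing them with the parentals, only the s allele has switched, so s is the middle locus and the order is h – s – g.

s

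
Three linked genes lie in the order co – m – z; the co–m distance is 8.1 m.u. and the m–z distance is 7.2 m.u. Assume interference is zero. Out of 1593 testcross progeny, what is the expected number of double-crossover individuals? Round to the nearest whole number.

Map distances give recombination frequencies of 0.081 and 0.072 for the two intervals.
With no interference, expected double-crossover frequency = 0.081 × 0.072 = 0.00583.
Expected number = 0.00583 × 1593 = 9.29 ≈ 9.

9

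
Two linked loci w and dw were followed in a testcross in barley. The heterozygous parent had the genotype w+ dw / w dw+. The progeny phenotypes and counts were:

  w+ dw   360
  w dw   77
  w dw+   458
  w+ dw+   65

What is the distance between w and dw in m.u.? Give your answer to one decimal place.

The recombinant classes are w+ dw+ and w dw: 65 + 77 = 142.
Recombination frequency = 142/960 = 0.1479 ≈ 14.8%, i.e. 14.8 m.u.

14.8 m.u.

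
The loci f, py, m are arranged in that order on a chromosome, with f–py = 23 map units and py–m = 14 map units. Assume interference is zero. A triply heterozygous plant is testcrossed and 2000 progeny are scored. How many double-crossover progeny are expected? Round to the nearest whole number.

Map distances give recombination frequencies of 0.230 and 0.140 for the two intervals.
With no interference, expected double-crossover frequency = 0.230 × 0.140 = 0.03220.
Expected number = 0.03220 × 2000 = 64.40 ≈ 64.

64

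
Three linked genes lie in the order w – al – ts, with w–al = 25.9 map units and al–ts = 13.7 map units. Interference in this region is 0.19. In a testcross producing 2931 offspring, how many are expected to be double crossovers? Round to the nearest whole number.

Map distances give recombination frequencies of 0.259 and 0.137 for the two intervals.
With interference 0.19 (so coincidence = 0.81), expected double-crossover frequency = 0.259 × 0.137 × 0.81 = 0.02874.
Expected number = 0.02874 × 2931 = 84.24 ≈ 84.

84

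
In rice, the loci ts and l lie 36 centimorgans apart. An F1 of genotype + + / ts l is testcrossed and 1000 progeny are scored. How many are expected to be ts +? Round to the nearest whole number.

A map distance of 36 centimorgans corresponds to a recombination frequency of 0.360.
The F1 is + + / ts l, so ts + is a recombinant gamete class with expected frequency r/2 = 0.360/2 = 0.1800.
Expected number = 0.1800 × 1000 = 180.00 ≈ 180.

180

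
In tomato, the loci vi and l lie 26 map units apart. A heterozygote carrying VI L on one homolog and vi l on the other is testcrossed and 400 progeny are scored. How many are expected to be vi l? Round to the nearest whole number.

148

A map distance of 26 map units corresponds to a recombination frequency of 0.260.
The F1 is VI L / vi l, so vi l is a parental gamete class with expected frequency (1 − r)/2 = 0.740/2 = 0.3700.
Expected number = 0.3700 × 400 = 148.00 ≈ 148.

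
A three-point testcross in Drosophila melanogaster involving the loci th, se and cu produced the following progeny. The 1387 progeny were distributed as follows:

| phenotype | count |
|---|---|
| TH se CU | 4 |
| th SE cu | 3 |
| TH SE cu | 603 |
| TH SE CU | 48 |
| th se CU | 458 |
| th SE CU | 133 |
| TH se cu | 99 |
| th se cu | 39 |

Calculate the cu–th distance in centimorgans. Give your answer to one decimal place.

The two most frequent reciprocal classes, th se CU and TH SE cu, are the parental types, so the F1 was th se CU / TH SE cu.
The two rarest classes, TH se CU and th SE cu, are the double crossovers. Comparing them with the parentals, only the th allele has switched, so th is the middle locus and the order is cu – th – se.
Crossovers in the cu–th interval produce the single-crossover classes th se cu and TH SE CU (39 + 48 = 87) plus the double crossovers (7).
RF(cu–th) = (87 + 7) / 1387 = 94/1387 = 0.0678 → 6.8 centimorgans.

6.8 centimorgans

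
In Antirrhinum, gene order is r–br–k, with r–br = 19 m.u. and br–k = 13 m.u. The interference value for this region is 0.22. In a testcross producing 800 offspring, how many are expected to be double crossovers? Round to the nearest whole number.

Map distances give recombination frequencies of 0.190 and 0.130 for the two intervals.
With interference 0.22 (so coincidence = 0.78), expected double-crossover frequency = 0.190 × 0.130 × 0.78 = 0.01927.
Expected number = 0.01927 × 800 = 15.41 ≈ 15.

15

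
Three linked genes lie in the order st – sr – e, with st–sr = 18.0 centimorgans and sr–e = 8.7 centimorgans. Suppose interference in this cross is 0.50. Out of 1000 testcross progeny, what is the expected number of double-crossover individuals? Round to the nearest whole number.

8

Map distances give recombination frequencies of 0.180 and 0.087 for the two intervals.
With interference 0.50 (so coincidence = 0.50), expected double-crossover frequency = 0.180 × 0.087 × 0.50 = 0.00783.
Expected number = 0.00783 × 1000 = 7.83 ≈ 8.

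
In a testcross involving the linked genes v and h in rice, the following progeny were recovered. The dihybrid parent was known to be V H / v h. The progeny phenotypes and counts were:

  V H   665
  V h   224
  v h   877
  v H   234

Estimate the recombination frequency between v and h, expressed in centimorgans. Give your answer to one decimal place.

The recombinant classes are V h and v H: 224 + 234 = 458.
Recombination frequency = 458/2000 = 0.2290 ≈ 22.9%, i.e. 22.9 centimorgans.

22.9 centimorgans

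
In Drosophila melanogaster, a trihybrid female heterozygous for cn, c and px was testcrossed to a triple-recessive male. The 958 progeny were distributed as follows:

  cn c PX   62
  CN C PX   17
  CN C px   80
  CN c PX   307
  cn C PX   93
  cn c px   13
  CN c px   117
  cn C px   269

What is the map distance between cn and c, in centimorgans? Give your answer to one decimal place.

18.0 centimorgans

The two most frequent reciprocal classes, cn C px and CN c PX, are the parental types, so the F1 was cn C px / CN c PX.
The two rarest classes, cn c px and CN C PX, are the double crossovers. Comparing them with the parentals, only the c allele has switched, so c is the middle locus and the order is px – c – cn.
Crossovers in the c–cn interval produce the single-crossover classes CN C px and cn c PX (80 + 62 = 142) plus the double crossovers (30).
RF(c–cn) = (142 + 30) / 958 = 172/958 = 0.1795 → 18.0 centimorgans.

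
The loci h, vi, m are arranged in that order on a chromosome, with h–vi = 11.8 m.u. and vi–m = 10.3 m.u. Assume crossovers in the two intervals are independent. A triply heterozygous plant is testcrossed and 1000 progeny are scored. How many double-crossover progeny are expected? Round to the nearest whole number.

12

Map distances give recombination frequencies of 0.118 and 0.103 for the two intervals.
With no interference, expected double-crossover frequency = 0.118 × 0.103 = 0.01215.
Expected number = 0.01215 × 1000 = 12.15 ≈ 12.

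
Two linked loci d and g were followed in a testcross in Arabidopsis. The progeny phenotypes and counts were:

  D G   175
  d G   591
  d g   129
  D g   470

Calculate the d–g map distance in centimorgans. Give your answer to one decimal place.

22.3 centimorgans

The two most frequent classes, D g (470) and d G (591), are the parental types, so the F1 was D g / d G.
The recombinant classes are D G and d g: 175 + 129 = 304.
Recombination frequency = 304/1365 = 0.2227 ≈ 22.3%, i.e. 22.3 centimorgans.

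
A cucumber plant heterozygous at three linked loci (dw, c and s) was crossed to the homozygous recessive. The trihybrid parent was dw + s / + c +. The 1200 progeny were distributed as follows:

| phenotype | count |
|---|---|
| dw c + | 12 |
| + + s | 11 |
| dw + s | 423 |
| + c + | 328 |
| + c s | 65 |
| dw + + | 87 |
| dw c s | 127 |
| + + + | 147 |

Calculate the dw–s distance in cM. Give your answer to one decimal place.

The two rarest classes, + + s and dw c +, are the double crossovers. Comparing them with the parentals, only the dw allele has switched, so dw is the middle locus and the order is s – dw – c.
Crossovers in the s–dw interval produce the single-crossover classes dw + + and + c s (87 + 65 = 152) plus the double crossovers (23).
RF(s–dw) = (152 + 23) / 1200 = 175/1200 = 0.1458 → 14.6 cM.

14.6 cM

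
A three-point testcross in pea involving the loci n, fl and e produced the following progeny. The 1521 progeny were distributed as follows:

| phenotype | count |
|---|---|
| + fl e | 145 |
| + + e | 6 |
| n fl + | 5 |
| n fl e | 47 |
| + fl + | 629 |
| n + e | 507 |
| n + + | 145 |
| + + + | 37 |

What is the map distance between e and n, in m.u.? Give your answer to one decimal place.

The two most frequent reciprocal classes, n + e and + fl +, are the parental types, so the F1 was n + e / + fl +.
The two rarest classes, + + e and n fl +, are the double crossovers. Comparing them with the parentals, only the n allele has switched, so n is the middle locus and the order is fl – n – e.
Crossovers in the n–e interval produce the single-crossover classes n + + and + fl e (145 + 145 = 290) plus the double crossovers (11).
RF(n–e) = (290 + 11) / 1521 = 301/1521 = 0.1979 → 19.8 m.u.

19.8 m.u.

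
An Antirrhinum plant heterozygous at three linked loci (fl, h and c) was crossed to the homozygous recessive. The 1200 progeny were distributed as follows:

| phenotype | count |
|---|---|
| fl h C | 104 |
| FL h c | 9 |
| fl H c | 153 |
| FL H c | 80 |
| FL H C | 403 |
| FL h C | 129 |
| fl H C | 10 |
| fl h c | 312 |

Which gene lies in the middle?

The two most frequent reciprocal classes, FL H C and fl h c, are the parental types, so the F1 was FL H C / fl h c.
The two rarest classes, fl H C and FL h c, are the double crossovers. Comparing them with the parentals, only the fl allele has switched, so fl is the middle locus and the order is c – fl – h.

fl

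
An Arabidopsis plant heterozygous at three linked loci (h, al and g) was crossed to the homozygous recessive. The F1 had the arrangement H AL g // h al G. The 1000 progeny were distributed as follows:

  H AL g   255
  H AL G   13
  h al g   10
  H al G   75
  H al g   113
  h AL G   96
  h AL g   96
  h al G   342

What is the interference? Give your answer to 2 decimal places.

The two rarest classes, H AL G and h al g, are the double crossovers. Comparing them with the parentals, only the g allele has switched, so g is the middle locus and the order is al – g – h.
al–g: (209 + 23)/1000 = 0.2320; g–h: (171 + 23)/1000 = 0.1940.
Expected DCO frequency = 0.2320 × 0.1940 ≈ 0.04501; observed = 23/1000 ≈ 0.02300.
Coefficient of coincidence = 0.02300/0.04501 ≈ 0.51; interference = 1 − 0.51 = 0.49.

0.49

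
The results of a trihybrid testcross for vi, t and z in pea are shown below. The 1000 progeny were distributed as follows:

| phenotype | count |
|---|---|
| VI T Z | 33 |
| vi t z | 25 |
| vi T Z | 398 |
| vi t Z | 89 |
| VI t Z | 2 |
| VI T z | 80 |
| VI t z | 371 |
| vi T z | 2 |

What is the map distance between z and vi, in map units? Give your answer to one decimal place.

6.2 map units

The two most frequent reciprocal classes, vi T Z and VI t z, are the parental types, so the F1 was vi T Z / VI t z.
The two rarest classes, vi T z and VI t Z, are the double crossovers. Comparing them with the parentals, only the z allele has switched, so z is the middle locus and the order is vi – z – t.
Crossovers in the vi–z interval produce the single-crossover classes VI T Z and vi t z (33 + 25 = 58) plus the double crossovers (4).
RF(vi–z) = (58 + 4) / 1000 = 62/1000 = 0.0620 → 6.2 map units.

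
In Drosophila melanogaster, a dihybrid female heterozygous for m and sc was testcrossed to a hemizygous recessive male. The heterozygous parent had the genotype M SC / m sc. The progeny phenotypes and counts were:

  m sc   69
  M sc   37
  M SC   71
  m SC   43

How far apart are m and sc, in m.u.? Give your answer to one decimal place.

36.4 m.u.

The recombinant classes are M sc and m SC: 37 + 43 = 80.
Recombination frequency = 80/220 = 0.3636 ≈ 36.4%, i.e. 36.4 m.u.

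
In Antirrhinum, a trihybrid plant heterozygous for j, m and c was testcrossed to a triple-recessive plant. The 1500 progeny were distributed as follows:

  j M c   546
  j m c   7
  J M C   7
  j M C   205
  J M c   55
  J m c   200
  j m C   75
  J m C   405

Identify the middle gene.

The two most frequent reciprocal classes, J m C and j M c, are the parental types, so the F1 was J m C / j M c.
The two rarest classes, J M C and j m c, are the double crossovers. Comparing them with the parentals, only the m allele has switched, so m is the middle locus and the order is j – m – c.

m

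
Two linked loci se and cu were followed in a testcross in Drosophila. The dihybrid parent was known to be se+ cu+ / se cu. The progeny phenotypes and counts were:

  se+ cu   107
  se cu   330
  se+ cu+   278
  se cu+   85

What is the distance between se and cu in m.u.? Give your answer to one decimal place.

The recombinant classes are se+ cu and se cu+: 107 + 85 = 192.
Recombination frequency = 192/800 = 0.2400 ≈ 24.0%, i.e. 24.0 m.u.

24.0 m.u.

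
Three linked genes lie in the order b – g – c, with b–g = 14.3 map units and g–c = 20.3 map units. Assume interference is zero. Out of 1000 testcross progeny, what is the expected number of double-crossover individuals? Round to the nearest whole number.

Map distances give recombination frequencies of 0.143 and 0.203 for the two intervals.
With no interference, expected double-crossover frequency = 0.143 × 0.203 = 0.02903.
Expected number = 0.02903 × 1000 = 29.03 ≈ 29.

29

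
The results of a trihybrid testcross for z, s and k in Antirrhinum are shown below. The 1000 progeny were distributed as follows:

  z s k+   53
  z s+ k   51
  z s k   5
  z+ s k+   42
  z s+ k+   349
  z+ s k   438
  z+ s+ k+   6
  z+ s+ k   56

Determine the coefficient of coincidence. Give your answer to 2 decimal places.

The two most frequent reciprocal classes, z s+ k+ and z+ s k, are the parental types, so the F1 was z s+ k+ / z+ s k.
The two rarest classes, z+ s+ k+ and z s k, are the double crossovers. Comparing them with the parentals, only the z allele has switched, so z is the middle locus and the order is s – z – k.
s–z: (109 + 11)/1000 = 0.1200; z–k: (93 + 11)/1000 = 0.1040.
Expected DCO frequency = 0.1200 × 0.1040 ≈ 0.01248; observed = 11/1000 ≈ 0.01100.
Coefficient of coincidence = 0.01100/0.01248 ≈ 0.88.

0.88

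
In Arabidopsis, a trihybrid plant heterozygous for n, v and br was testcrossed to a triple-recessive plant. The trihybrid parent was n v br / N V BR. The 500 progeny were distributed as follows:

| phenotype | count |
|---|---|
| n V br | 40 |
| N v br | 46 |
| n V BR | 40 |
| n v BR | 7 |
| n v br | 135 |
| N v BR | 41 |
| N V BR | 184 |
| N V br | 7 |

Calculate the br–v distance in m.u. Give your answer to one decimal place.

19.0 m.u.

The two rarest classes, n v BR and N V br, are the double crossovers. Comparing them with the parentals, only the br allele has switched, so br is the middle locus and the order is n – br – v.
Crossovers in the br–v interval produce the single-crossover classes n V br and N v BR (40 + 41 = 81) plus the double crossovers (14).
RF(br–v) = (81 + 14) / 500 = 95/500 = 0.1900 → 19.0 m.u.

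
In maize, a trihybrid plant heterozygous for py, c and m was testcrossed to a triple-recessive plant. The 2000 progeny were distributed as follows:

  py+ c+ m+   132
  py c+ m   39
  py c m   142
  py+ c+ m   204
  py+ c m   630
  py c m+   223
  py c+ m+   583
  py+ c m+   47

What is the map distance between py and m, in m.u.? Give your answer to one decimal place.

18.0 m.u.

The two most frequent reciprocal classes, py c+ m+ and py+ c m, are the parental types, so the F1 was py c+ m+ / py+ c m.
The two rarest classes, py c+ m and py+ c m+, are the double crossovers. Comparing them with the parentals, only the m allele has switched, so m is the middle locus and the order is c – m – py.
Crossovers in the m–py interval produce the single-crossover classes py+ c+ m+ and py c m (132 + 142 = 274) plus the double crossovers (86).
RF(m–py) = (274 + 86) / 2000 = 360/2000 = 0.1800 → 18.0 m.u.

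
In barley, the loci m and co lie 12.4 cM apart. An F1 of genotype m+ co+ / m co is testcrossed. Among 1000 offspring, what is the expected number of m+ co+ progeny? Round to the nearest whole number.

A map distance of 12.4 cM corresponds to a recombination frequency of 0.124.
The F1 is m+ co+ / m co, so m+ co+ is a parental gamete class with expected frequency (1 − r)/2 = 0.876/2 = 0.4380.
Expected number = 0.4380 × 1000 = 438.00 ≈ 438.

438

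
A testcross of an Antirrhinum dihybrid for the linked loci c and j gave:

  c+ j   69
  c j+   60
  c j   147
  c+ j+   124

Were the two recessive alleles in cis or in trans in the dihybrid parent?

cis

The two most frequent classes are c+ j+ (124) and c j (147); these are the parental (non-recombinant) types.
So the F1 carried c+ j+ on one chromosome and c j on the other — the recessive alleles are on the same chromosome (cis / coupling).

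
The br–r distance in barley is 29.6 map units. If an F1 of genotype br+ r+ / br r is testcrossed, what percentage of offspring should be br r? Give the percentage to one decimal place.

A map distance of 29.6 map units corresponds to a recombination frequency of 0.296.
The F1 is br+ r+ / br r, so br r is a parental gamete class with expected frequency (1 − r)/2 = 0.704/2 = 0.3520.
That is 0.3520 = 35.2% of the progeny.

35.2%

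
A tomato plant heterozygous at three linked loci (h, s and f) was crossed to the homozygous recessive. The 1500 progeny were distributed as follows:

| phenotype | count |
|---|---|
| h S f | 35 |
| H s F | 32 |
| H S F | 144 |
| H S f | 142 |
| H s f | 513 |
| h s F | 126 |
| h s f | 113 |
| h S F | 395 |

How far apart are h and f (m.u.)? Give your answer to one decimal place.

The two most frequent reciprocal classes, h S F and H s f, are the parental types, so the F1 was h S F / H s f.
The two rarest classes, h S f and H s F, are the double crossovers. Comparing them with the parentals, only the f allele has switched, so f is the middle locus and the order is s – f – h.
Crossovers in the f–h interval produce the single-crossover classes H S F and h s f (144 + 113 = 257) plus the double crossovers (67).
RF(f–h) = (257 + 67) / 1500 = 324/1500 = 0.2160 → 21.6 m.u.

21.6 m.u.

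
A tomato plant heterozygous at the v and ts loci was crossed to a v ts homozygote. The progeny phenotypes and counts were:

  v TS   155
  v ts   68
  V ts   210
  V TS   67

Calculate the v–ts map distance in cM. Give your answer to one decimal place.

The two most frequent classes, V ts (210) and v TS (155), are the parental types, so the F1 was V ts / v TS.
The recombinant classes are V TS and v ts: 67 + 68 = 135.
Recombination frequency = 135/500 = 0.2700 ≈ 27.0%, i.e. 27.0 cM.

27.0 cM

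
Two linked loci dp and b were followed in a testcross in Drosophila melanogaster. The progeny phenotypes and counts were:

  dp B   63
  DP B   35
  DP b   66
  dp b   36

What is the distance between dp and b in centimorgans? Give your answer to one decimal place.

The two most frequent classes, DP b (66) and dp B (63), are the parental types, so the F1 was DP b / dp B.
The recombinant classes are DP B and dp b: 35 + 36 = 71.
Recombination frequency = 71/200 = 0.3550 ≈ 35.5%, i.e. 35.5 centimorgans.

35.5 centimorgans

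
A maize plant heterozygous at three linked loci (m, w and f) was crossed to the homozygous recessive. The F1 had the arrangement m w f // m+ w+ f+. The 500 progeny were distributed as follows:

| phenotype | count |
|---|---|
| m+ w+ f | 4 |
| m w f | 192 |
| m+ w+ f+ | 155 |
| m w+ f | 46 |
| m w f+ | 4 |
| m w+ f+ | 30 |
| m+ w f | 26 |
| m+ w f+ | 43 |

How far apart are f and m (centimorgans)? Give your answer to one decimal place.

The two rarest classes, m w f+ and m+ w+ f, are the double crossovers. Comparing them with the parentals, only the f allele has switched, so f is the middle locus and the order is w – f – m.
Crossovers in the f–m interval produce the single-crossover classes m+ w f and m w+ f+ (26 + 30 = 56) plus the double crossovers (8).
RF(f–m) = (56 + 8) / 500 = 64/500 = 0.1280 → 12.8 centimorgans.

12.8 centimorgans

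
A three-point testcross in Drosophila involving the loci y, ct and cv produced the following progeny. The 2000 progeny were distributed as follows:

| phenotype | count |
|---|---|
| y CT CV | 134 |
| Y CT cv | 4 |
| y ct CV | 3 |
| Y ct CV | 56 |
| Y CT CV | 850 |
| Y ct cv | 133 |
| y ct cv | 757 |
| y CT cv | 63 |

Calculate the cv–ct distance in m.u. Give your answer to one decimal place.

The two most frequent reciprocal classes, y ct cv and Y CT CV, are the parental types, so the F1 was y ct cv / Y CT CV.
The two rarest classes, y ct CV and Y CT cv, are the double crossovers. Comparing them with the parentals, only the cv allele has switched, so cv is the middle locus and the order is ct – cv – y.
Crossovers in the ct–cv interval produce the single-crossover classes y CT cv and Y ct CV (63 + 56 = 119) plus the double crossovers (7).
RF(ct–cv) = (119 + 7) / 2000 = 126/2000 = 0.0630 → 6.3 m.u.

6.3 m.u.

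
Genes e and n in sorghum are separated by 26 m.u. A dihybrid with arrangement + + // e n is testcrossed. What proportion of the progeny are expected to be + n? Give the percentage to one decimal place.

A map distance of 26 m.u. corresponds to a recombination frequency of 0.260.
The F1 is + + / e n, so + n is a recombinant gamete class with expected frequency r/2 = 0.260/2 = 0.1300.
That is 0.1300 = 13.0% of the progeny.

13.0%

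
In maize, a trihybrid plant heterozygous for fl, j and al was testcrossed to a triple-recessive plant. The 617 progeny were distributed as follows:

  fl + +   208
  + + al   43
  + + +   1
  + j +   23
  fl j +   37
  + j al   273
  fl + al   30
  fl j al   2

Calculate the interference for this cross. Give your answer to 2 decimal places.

0.60

The two most frequent reciprocal classes, fl + + and + j al, are the parental types, so the F1 was fl + + / + j al.
The two rarest classes, + + + and fl j al, are the double crossovers. Comparing them with the parentals, only the fl allele has switched, so fl is the middle locus and the order is al – fl – j.
al–fl: (53 + 3)/617 = 0.0908; fl–j: (80 + 3)/617 = 0.1345.
Expected DCO frequency = 0.0908 × 0.1345 ≈ 0.01221; observed = 3/617 ≈ 0.00486.
Coefficient of coincidence = 0.00486/0.01221 ≈ 0.40; interference = 1 − 0.40 = 0.60.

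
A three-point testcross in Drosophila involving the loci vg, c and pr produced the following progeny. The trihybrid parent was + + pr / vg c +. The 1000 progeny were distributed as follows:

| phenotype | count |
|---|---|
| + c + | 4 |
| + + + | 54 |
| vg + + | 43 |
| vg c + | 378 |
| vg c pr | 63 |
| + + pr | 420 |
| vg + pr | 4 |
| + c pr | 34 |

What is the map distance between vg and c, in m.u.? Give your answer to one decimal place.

8.5 m.u.

The two rarest classes, vg + pr and + c +, are the double crossovers. Comparing them with the parentals, only the vg allele has switched, so vg is the middle locus and the order is c – vg – pr.
Crossovers in the c–vg interval produce the single-crossover classes + c pr and vg + + (34 + 43 = 77) plus the double crossovers (8).
RF(c–vg) = (77 + 8) / 1000 = 85/1000 = 0.0850 → 8.5 m.u.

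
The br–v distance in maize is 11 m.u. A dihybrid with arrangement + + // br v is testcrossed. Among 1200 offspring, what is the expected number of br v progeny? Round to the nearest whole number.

534

A map distance of 11 m.u. corresponds to a recombination frequency of 0.110.
The F1 is + + / br v, so br v is a parental gamete class with expected frequency (1 − r)/2 = 0.890/2 = 0.4450.
Expected number = 0.4450 × 1200 = 534.00 ≈ 534.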